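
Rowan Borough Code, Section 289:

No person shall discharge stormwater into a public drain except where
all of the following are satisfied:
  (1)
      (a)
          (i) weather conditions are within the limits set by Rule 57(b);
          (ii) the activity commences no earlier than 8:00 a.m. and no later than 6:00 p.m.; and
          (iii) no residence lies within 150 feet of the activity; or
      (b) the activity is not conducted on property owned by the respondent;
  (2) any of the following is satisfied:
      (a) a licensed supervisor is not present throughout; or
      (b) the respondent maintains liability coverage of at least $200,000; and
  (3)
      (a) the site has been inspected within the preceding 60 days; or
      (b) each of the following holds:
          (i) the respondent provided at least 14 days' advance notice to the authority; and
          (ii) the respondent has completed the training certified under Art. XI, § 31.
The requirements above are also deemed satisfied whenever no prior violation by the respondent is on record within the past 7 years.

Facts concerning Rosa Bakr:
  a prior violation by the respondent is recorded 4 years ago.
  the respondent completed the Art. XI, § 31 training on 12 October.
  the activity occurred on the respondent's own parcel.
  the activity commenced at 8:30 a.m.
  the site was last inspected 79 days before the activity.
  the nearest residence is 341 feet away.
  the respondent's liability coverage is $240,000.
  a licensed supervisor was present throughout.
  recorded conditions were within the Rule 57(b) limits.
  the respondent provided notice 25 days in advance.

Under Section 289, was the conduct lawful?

(i) weather ok — satisfied.
(ii) start within hours — met.
(iii) no residence in 150 ft — holds.
So (a) is satisfied (T AND T AND T).
(b) not (own property) — fails.
(1) = T OR F = true.
(a) not (supervisor present) — not met.
(b) coverage ≥ $200,000 — met.
(2) = F OR T = true.
(a) site inspected — not met.
(i) ≥14 days' notice — satisfied.
(ii) training certified — holds.
(b): T AND T → true.
(3): F OR T → true.
Overall: T AND T AND T → true.
Exception (no prior violation) — not satisfied.
Result: main true OR exception false → true.

Yes — lawful.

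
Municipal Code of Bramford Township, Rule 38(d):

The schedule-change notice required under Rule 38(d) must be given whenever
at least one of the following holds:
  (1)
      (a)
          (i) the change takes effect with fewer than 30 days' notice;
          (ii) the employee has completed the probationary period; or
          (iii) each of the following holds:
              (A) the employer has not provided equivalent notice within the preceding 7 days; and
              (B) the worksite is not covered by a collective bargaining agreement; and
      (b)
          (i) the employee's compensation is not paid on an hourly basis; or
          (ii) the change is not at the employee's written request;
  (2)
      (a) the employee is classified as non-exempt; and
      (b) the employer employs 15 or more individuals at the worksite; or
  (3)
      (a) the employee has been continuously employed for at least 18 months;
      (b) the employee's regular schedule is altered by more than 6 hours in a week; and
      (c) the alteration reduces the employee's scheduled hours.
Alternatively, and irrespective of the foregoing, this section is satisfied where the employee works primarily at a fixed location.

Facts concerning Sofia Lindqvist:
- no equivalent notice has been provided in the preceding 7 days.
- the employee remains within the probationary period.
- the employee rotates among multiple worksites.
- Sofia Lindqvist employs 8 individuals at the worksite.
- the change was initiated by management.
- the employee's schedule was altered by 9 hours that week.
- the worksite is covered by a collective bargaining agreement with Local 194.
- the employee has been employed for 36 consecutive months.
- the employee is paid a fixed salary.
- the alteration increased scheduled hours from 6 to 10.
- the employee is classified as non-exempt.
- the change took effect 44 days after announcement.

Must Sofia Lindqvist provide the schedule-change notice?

(i) < 30 days' notice — not satisfied.
(ii) past probation — not met.
(A) no recent notice — met.
(B) no CBA — not satisfied.
(iii) = T AND F = false.
(a): F OR F OR F → false.
(i) not (hourly-paid) — met.
(ii) not employee-requested — satisfied.
So (b) is satisfied (T OR T).
(1) = F AND T = false.
(a) non-exempt — met.
(b) ≥ 15 at site — not met.
(2): T AND F → false.
(a) tenure ≥ 18 mo. — met.
(b) schedule shift > 6h — satisfied.
(c) hours reduced — fails.
So (3) is not satisfied (T AND T AND F).
Overall = F OR F OR F = false.
Exception (fixed location) — not satisfied.
Result: main false OR exception false → false.

No — not required.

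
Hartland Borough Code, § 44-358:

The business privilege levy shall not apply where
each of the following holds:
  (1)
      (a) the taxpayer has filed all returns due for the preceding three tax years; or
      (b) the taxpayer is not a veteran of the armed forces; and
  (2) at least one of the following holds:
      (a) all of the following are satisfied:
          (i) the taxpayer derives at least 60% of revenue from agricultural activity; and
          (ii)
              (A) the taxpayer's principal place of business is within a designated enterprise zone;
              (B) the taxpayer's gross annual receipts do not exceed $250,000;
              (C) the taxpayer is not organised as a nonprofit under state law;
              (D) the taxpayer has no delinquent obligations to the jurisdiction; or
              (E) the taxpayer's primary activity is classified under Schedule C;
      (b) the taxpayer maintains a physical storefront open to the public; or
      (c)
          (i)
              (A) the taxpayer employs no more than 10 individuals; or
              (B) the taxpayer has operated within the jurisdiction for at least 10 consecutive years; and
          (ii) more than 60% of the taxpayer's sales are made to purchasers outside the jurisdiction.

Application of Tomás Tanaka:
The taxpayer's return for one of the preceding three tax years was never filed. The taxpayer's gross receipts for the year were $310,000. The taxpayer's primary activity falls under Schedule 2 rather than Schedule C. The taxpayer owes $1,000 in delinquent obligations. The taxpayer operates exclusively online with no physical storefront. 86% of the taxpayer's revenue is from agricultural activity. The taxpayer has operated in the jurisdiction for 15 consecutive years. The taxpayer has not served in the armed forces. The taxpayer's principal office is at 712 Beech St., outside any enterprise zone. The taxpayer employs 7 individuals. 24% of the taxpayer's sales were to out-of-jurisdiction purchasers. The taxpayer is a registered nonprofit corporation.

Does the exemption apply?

No — not exempt.

(a) returns current — not met.
(b) not (veteran) — satisfied.
(1) = F OR T = true.
(i) ≥60% agricultural — holds.
(A) in enterprise zone — not satisfied.
(B) receipts ≤ $250,000 — not satisfied.
(C) not (nonprofit) — fails.
(D) no delinquency — not satisfied.
(E) Schedule C activity — fails.
(ii) = F OR F OR F OR F OR F = false.
(a): T AND F → false.
(b) has storefront — fails.
(A) ≤ 10 employees — holds.
(B) ≥ 10 yrs in jurisdiction — holds.
So (i) is satisfied (T OR T).
(ii) >60% out-of-jur. sales — not satisfied.
So (c) is not satisfied (T AND F).
So (2) is not satisfied (F OR F OR F).
So Overall is not satisfied (T AND F).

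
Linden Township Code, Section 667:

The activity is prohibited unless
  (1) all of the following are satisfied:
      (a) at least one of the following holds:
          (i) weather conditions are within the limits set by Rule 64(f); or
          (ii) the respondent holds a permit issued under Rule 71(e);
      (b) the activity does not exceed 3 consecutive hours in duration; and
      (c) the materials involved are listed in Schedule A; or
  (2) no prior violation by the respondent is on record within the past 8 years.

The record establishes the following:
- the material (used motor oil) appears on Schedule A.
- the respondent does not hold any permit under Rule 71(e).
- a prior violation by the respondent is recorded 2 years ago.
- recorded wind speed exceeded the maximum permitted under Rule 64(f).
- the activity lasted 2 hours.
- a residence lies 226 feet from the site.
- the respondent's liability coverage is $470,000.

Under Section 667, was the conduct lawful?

No — unlawful.

(i) weather ok — not satisfied.
(ii) holds permit — not satisfied.
(a) = F OR F = false.
(b) ≤ 3 hrs duration — met.
(c) Schedule A material — holds.
(1) = F AND T AND T = false.
(2) no prior violation — not met.
So Overall is not satisfied (F OR F).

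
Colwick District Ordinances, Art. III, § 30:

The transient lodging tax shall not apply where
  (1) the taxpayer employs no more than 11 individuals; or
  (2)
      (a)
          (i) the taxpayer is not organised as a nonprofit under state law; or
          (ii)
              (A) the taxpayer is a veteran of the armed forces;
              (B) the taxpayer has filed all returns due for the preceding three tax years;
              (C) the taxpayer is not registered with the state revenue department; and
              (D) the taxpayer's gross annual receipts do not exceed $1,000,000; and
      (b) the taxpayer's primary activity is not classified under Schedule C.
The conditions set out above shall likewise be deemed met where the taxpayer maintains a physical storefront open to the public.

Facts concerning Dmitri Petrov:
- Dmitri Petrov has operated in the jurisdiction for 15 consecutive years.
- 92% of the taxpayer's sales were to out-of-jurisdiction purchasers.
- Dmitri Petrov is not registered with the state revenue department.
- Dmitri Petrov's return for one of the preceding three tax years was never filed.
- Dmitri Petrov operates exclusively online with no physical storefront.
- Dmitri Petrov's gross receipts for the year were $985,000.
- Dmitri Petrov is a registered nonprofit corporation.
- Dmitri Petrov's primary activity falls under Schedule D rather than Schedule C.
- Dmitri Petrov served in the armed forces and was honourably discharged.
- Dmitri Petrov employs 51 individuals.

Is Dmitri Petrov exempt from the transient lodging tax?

No — not exempt.

(1) ≤ 11 employees — not met.
(i) not (nonprofit) — not met.
(A) veteran — met.
(B) returns current — not satisfied.
(C) not (state-registered) — met.
(D) receipts ≤ $1,000,000 — met.
(ii): T AND F AND T AND T → false.
So (a) is not satisfied (F OR F).
(b) not (Schedule C activity) — met.
(2) = F AND T = false.
Overall: F OR F → false.
Exception (has storefront) — not satisfied.
Result: main false OR exception false → false.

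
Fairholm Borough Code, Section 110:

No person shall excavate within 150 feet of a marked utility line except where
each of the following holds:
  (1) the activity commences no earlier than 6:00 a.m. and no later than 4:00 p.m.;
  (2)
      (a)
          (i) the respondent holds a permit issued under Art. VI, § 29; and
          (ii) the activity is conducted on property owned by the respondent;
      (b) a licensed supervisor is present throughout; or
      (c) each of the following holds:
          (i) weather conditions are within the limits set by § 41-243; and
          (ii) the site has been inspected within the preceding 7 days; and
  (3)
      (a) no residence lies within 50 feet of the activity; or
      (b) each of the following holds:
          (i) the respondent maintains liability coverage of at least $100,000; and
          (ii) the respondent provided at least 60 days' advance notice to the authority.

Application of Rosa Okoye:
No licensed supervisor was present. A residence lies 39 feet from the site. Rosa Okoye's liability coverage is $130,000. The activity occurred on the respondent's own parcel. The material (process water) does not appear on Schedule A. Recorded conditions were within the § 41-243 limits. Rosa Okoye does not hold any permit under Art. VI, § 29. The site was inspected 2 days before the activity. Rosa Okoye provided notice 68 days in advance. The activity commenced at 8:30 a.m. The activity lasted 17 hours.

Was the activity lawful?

(1) start within hours — met.
(i) holds permit — fails.
(ii) own property — holds.
(a): F AND T → false.
(b) supervisor present — not met.
(i) weather ok — satisfied.
(ii) site inspected — satisfied.
(c): T AND T → true.
(2) = F OR F OR T = true.
(a) no residence in 50 ft — fails.
(i) coverage ≥ $100,000 — met.
(ii) ≥60 days' notice — met.
(b) = T AND T = true.
(3): F OR T → true.
So Overall is satisfied (T AND T AND T).

Yes — lawful.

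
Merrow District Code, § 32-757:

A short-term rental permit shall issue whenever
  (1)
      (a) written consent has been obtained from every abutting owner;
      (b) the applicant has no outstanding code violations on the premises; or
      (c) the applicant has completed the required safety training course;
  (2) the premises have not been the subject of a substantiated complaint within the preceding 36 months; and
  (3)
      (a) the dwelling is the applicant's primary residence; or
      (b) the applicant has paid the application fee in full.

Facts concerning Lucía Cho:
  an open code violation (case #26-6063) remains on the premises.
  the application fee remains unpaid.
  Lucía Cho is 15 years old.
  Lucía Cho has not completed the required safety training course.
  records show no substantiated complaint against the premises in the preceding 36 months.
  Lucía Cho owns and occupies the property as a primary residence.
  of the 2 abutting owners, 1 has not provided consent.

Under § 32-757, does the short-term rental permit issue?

(a) all abutters consent — not satisfied.
(b) no code violations — fails.
(c) safety training — not satisfied.
(1) = F OR F OR F = false.
(2) no complaint in 36 mo. — met.
(a) primary residence — satisfied.
(b) fee paid — not met.
(3) = T OR F = true.
So Overall is not satisfied (F AND T AND T).

No — denied.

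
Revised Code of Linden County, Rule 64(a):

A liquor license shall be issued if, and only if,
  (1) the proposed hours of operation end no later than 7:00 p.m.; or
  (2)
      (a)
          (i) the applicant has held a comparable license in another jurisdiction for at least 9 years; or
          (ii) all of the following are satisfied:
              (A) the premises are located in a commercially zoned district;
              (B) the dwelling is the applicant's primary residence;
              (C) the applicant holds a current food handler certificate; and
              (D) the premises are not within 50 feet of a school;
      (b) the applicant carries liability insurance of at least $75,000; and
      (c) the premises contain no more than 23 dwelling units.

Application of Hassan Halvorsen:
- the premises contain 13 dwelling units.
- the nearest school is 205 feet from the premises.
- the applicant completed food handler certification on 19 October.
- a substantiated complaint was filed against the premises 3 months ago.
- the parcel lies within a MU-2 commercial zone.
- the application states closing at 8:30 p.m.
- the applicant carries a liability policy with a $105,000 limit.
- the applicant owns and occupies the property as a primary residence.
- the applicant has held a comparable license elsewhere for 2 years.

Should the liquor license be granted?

Yes — granted.

(1) closes by 7 p.m. — not met.
(i) prior license ≥ 9 yr — not satisfied.
(A) commercially zoned — holds.
(B) primary residence — holds.
(C) food handler cert. — satisfied.
(D) ≥50 ft from school — satisfied.
So (ii) is satisfied (T AND T AND T AND T).
(a): F OR T → true.
(b) insurance ≥ $75,000 — satisfied.
(c) ≤ 23 units — holds.
(2) = T AND T AND T = true.
So Overall is satisfied (F OR T).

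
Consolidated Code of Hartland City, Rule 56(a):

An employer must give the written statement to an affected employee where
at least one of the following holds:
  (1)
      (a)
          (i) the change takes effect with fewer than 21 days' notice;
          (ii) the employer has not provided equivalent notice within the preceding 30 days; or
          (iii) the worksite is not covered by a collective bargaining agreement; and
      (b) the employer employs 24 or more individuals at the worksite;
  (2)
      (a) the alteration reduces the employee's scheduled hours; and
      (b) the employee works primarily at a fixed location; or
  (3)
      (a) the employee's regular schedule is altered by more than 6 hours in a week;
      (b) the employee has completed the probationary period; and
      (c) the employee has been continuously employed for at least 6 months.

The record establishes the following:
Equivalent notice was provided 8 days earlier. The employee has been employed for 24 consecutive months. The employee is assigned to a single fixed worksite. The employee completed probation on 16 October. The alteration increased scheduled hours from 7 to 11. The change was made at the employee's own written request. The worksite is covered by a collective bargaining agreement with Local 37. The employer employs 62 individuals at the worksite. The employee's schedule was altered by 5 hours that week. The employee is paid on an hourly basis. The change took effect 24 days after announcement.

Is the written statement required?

(i) < 21 days' notice — fails.
(ii) no recent notice — fails.
(iii) no CBA — fails.
(a) = F OR F OR F = false.
(b) ≥ 24 at site — satisfied.
(1): F AND T → false.
(a) hours reduced — not met.
(b) fixed location — holds.
(2): F AND T → false.
(a) schedule shift > 6h — not satisfied.
(b) past probation — holds.
(c) tenure ≥ 6 mo. — satisfied.
(3) = F AND T AND T = false.
Overall = F OR F OR F = false.

No — not required.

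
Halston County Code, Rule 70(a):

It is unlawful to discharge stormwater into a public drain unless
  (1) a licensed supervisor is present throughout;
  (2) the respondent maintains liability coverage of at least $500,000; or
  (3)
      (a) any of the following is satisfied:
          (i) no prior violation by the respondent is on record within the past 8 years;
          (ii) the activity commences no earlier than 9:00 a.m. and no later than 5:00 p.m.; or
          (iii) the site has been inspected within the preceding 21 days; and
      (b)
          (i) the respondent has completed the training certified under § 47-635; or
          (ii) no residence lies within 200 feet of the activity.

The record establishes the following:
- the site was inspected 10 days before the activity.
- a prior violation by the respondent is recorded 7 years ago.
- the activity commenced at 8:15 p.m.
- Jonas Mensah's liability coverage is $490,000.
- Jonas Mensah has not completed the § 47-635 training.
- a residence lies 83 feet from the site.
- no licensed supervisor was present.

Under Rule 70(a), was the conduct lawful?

(1) supervisor present — not satisfied.
(2) coverage ≥ $500,000 — not satisfied.
(i) no prior violation — not satisfied.
(ii) start within hours — fails.
(iii) site inspected — holds.
(a) = F OR F OR T = true.
(i) training certified — not satisfied.
(ii) no residence in 200 ft — not met.
(b) = F OR F = false.
(3) = T AND F = false.
So Overall is not satisfied (F OR F OR F).

No — unlawful.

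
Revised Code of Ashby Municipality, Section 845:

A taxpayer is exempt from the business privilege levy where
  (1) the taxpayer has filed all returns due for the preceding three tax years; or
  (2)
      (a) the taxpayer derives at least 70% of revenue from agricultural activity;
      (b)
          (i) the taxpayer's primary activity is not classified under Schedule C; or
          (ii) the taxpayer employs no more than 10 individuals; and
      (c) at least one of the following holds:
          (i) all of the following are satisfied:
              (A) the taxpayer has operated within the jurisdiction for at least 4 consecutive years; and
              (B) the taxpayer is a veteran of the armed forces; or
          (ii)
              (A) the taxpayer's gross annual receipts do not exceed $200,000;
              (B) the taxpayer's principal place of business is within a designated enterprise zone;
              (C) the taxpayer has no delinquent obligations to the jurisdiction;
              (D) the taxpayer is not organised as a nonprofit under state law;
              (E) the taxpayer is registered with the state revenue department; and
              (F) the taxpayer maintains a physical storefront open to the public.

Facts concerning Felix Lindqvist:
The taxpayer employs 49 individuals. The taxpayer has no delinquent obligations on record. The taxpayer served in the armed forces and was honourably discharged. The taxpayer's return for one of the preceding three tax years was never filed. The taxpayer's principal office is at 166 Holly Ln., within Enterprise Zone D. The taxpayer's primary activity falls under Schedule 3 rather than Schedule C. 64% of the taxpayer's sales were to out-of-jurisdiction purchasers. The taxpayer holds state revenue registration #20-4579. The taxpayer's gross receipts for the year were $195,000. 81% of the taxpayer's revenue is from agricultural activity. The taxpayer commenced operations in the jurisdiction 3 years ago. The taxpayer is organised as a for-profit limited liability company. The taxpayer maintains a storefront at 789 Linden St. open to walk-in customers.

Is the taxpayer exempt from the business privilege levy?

(1) returns current — fails.
(a) ≥70% agricultural — satisfied.
(i) not (Schedule C activity) — satisfied.
(ii) ≤ 10 employees — fails.
(b) = T OR F = true.
(A) ≥ 4 yrs in jurisdiction — fails.
(B) veteran — met.
(i): F AND T → false.
(A) receipts ≤ $200,000 — met.
(B) in enterprise zone — satisfied.
(C) no delinquency — satisfied.
(D) not (nonprofit) — satisfied.
(E) state-registered — satisfied.
(F) has storefront — satisfied.
So (ii) is satisfied (T AND T AND T AND T AND T AND T).
So (c) is satisfied (F OR T).
(2) = T AND T AND T = true.
Overall: F OR T → true.

Yes — exempt.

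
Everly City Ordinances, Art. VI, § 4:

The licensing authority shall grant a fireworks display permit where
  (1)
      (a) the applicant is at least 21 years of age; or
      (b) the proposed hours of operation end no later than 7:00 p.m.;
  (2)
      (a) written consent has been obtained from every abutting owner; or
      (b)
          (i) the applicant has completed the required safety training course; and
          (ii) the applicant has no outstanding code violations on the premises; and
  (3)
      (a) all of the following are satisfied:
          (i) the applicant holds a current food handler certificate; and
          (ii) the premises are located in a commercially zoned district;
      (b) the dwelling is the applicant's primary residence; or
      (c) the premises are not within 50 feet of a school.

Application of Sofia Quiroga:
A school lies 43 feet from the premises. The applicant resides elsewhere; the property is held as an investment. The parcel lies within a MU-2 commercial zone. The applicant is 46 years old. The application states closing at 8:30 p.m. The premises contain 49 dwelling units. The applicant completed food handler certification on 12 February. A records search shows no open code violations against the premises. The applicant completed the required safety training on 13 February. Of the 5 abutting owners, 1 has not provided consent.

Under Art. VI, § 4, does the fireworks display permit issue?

(a) age ≥ 21 — holds.
(b) closes by 7 p.m. — fails.
(1): T OR F → true.
(a) all abutters consent — not met.
(i) safety training — met.
(ii) no code violations — satisfied.
(b): T AND T → true.
(2) = F OR T = true.
(i) food handler cert. — satisfied.
(ii) commercially zoned — met.
(a): T AND T → true.
(b) primary residence — not met.
(c) ≥50 ft from school — not met.
(3): T OR F OR F → true.
Overall: T AND T AND T → true.

Yes — granted.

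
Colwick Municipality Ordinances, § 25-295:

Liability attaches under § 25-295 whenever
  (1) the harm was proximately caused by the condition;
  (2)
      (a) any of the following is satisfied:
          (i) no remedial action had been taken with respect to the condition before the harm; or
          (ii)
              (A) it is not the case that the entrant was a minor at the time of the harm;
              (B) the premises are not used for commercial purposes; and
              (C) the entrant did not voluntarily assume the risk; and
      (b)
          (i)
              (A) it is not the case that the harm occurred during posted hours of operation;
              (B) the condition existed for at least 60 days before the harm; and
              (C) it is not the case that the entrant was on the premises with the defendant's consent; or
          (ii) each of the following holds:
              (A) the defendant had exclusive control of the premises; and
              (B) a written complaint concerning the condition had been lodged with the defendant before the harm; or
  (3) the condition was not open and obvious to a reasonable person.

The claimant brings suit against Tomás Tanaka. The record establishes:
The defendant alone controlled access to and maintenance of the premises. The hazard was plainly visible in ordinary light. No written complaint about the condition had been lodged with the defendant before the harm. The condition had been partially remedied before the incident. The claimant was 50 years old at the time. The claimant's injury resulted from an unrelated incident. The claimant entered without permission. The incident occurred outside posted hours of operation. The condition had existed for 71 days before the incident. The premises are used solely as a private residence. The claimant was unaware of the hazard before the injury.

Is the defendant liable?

Yes — liable.

(1) proximate cause — not satisfied.
(i) no remedial action — not satisfied.
(A) not (entrant a minor) — satisfied.
(B) not (commercial use) — satisfied.
(C) no assumed risk — met.
So (ii) is satisfied (T AND T AND T).
(a) = F OR T = true.
(A) not (during posted hours) — met.
(B) condition ≥60 days old — met.
(C) not (consent to enter) — holds.
(i) = T AND T AND T = true.
(A) exclusive control — holds.
(B) complaint lodged — not satisfied.
So (ii) is not satisfied (T AND F).
(b): T OR F → true.
(2): T AND T → true.
(3) not open/obvious — fails.
So Overall is satisfied (F OR T OR F).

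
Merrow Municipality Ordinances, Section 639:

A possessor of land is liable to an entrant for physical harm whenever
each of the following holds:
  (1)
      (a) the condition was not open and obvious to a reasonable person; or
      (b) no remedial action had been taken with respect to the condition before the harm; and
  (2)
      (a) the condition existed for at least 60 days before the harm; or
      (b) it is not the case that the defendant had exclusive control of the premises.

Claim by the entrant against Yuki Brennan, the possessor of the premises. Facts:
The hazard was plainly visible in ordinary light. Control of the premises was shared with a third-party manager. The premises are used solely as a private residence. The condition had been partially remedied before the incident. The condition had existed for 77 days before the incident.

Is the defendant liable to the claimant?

No — not liable.

(a) not open/obvious — not met.
(b) no remedial action — not met.
So (1) is not satisfied (F OR F).
(a) condition ≥60 days old — met.
(b) not (exclusive control) — satisfied.
(2): T OR T → true.
So Overall is not satisfied (F AND T).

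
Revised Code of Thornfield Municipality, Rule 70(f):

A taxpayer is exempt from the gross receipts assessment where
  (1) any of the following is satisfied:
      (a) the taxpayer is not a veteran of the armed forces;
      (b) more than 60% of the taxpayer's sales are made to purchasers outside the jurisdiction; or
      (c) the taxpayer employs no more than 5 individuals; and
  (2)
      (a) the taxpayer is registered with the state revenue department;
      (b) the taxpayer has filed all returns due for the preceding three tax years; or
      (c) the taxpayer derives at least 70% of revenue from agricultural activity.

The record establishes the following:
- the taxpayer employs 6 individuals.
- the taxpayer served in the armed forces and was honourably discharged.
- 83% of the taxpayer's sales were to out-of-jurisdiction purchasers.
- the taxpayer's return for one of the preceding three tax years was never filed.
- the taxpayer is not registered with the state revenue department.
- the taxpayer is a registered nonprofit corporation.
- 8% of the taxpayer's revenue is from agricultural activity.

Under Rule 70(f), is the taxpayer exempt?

(a) not (veteran) — not satisfied.
(b) >60% out-of-jur. sales — met.
(c) ≤ 5 employees — not satisfied.
(1): F OR T OR F → true.
(a) state-registered — not met.
(b) returns current — not met.
(c) ≥70% agricultural — fails.
(2): F OR F OR F → false.
Overall = T AND F = false.

No — not exempt.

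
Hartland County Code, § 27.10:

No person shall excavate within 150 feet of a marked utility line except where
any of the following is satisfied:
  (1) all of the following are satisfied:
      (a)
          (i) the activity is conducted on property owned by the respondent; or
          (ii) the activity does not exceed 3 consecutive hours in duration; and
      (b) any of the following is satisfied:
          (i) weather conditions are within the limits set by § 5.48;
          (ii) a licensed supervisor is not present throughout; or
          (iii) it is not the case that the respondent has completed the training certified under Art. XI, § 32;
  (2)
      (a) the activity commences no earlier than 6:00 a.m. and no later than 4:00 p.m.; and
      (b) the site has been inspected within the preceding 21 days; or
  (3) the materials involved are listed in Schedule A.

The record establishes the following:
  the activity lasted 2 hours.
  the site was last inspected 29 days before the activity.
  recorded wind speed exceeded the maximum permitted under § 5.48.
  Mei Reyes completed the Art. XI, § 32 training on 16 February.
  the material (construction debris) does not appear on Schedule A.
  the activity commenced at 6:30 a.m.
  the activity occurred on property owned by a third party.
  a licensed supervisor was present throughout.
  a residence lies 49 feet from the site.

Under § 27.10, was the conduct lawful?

(i) own property — fails.
(ii) ≤ 3 hrs duration — met.
(a) = F OR T = true.
(i) weather ok — not met.
(ii) not (supervisor present) — fails.
(iii) not (training certified) — fails.
(b): F OR F OR F → false.
So (1) is not satisfied (T AND F).
(a) start within hours — met.
(b) site inspected — not met.
So (2) is not satisfied (T AND F).
(3) Schedule A material — not met.
Overall: F OR F OR F → false.

No — unlawful.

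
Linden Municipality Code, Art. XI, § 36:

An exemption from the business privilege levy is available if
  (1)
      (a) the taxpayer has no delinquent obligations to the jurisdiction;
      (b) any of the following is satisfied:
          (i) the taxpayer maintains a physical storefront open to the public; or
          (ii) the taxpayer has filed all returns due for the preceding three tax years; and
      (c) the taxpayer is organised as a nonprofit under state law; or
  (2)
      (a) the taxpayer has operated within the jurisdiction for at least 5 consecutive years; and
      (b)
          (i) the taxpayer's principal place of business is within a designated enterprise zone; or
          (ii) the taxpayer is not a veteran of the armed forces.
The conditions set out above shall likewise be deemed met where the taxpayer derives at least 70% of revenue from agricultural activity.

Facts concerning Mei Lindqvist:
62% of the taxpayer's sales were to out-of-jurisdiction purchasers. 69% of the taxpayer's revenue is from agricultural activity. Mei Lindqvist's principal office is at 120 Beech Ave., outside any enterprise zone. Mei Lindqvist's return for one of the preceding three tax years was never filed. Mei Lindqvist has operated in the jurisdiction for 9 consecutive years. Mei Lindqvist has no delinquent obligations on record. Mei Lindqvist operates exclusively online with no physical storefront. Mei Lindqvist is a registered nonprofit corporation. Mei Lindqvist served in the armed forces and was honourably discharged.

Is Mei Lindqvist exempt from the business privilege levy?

(a) no delinquency — met.
(i) has storefront — not met.
(ii) returns current — not met.
So (b) is not satisfied (F OR F).
(c) nonprofit — satisfied.
(1) = T AND F AND T = false.
(a) ≥ 5 yrs in jurisdiction — satisfied.
(i) in enterprise zone — fails.
(ii) not (veteran) — fails.
(b) = F OR F = false.
(2): T AND F → false.
So Overall is not satisfied (F OR F).
Exception (≥70% agricultural) — not satisfied.
Result: main false OR exception false → false.

No — not exempt.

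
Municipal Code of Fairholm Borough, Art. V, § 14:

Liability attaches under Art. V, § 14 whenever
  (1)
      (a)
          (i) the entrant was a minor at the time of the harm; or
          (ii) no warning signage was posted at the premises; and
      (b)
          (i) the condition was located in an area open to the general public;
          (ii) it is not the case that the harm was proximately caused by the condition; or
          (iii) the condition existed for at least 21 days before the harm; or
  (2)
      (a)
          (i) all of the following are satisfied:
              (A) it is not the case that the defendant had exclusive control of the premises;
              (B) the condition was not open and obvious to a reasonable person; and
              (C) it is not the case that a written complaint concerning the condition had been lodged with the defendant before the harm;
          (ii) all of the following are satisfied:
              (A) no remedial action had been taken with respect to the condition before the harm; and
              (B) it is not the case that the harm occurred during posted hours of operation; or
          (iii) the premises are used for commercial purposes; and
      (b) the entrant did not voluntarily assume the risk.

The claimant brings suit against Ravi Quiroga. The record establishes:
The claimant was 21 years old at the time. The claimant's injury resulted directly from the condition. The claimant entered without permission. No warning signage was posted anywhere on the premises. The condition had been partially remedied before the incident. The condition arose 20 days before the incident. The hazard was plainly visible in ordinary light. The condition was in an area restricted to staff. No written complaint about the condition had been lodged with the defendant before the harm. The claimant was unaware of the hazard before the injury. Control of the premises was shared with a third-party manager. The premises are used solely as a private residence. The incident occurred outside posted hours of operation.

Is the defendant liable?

No — not liable.

(i) entrant a minor — not satisfied.
(ii) no signage posted — met.
So (a) is satisfied (F OR T).
(i) public area — not satisfied.
(ii) not (proximate cause) — not met.
(iii) condition ≥21 days old — not met.
(b) = F OR F OR F = false.
(1): T AND F → false.
(A) not (exclusive control) — holds.
(B) not open/obvious — not met.
(C) not (complaint lodged) — met.
(i): T AND F AND T → false.
(A) no remedial action — fails.
(B) not (during posted hours) — satisfied.
(ii): F AND T → false.
(iii) commercial use — fails.
(a): F OR F OR F → false.
(b) no assumed risk — holds.
So (2) is not satisfied (F AND T).
Overall: F OR F → false.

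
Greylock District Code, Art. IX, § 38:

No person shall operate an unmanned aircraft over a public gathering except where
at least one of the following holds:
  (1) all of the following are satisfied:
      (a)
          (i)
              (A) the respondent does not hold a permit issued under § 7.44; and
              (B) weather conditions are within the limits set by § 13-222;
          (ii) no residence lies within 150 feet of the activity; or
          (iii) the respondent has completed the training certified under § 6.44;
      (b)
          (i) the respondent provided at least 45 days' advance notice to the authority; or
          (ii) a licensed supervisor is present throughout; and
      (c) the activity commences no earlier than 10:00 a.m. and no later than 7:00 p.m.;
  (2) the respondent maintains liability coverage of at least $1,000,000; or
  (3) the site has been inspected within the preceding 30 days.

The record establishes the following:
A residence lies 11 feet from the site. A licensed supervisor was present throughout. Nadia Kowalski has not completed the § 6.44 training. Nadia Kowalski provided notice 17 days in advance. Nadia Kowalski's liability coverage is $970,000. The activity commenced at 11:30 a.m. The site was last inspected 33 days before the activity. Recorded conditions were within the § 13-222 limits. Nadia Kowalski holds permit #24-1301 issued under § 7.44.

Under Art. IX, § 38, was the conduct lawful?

(A) not (holds permit) — not satisfied.
(B) weather ok — met.
(i) = F AND T = false.
(ii) no residence in 150 ft — not satisfied.
(iii) training certified — not met.
So (a) is not satisfied (F OR F OR F).
(i) ≥45 days' notice — fails.
(ii) supervisor present — met.
So (b) is satisfied (F OR T).
(c) start within hours — satisfied.
So (1) is not satisfied (F AND T AND T).
(2) coverage ≥ $1,000,000 — not met.
(3) site inspected — not met.
So Overall is not satisfied (F OR F OR F).

No — unlawful.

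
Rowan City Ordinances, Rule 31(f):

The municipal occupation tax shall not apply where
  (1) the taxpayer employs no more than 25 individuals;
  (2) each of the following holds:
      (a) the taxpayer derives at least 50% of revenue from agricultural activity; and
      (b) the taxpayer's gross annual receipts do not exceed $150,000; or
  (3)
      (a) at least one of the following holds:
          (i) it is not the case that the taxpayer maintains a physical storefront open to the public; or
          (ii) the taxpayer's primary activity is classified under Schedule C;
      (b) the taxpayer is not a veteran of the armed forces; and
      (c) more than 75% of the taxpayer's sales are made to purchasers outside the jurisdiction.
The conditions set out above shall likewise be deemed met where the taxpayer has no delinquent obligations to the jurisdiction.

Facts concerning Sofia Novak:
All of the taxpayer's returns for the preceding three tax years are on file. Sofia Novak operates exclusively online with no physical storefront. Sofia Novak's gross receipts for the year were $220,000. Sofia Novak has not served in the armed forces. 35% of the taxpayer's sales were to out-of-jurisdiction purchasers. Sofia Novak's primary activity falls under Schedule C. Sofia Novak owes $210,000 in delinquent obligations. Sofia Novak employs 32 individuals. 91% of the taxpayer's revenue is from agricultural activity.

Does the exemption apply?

(1) ≤ 25 employees — fails.
(a) ≥50% agricultural — satisfied.
(b) receipts ≤ $150,000 — not satisfied.
(2) = T AND F = false.
(i) not (has storefront) — satisfied.
(ii) Schedule C activity — holds.
So (a) is satisfied (T OR T).
(b) not (veteran) — satisfied.
(c) >75% out-of-jur. sales — not satisfied.
(3) = T AND T AND F = false.
Overall: F OR F OR F → false.
Exception (no delinquency) — not satisfied.
Result: main false OR exception false → false.

No — not exempt.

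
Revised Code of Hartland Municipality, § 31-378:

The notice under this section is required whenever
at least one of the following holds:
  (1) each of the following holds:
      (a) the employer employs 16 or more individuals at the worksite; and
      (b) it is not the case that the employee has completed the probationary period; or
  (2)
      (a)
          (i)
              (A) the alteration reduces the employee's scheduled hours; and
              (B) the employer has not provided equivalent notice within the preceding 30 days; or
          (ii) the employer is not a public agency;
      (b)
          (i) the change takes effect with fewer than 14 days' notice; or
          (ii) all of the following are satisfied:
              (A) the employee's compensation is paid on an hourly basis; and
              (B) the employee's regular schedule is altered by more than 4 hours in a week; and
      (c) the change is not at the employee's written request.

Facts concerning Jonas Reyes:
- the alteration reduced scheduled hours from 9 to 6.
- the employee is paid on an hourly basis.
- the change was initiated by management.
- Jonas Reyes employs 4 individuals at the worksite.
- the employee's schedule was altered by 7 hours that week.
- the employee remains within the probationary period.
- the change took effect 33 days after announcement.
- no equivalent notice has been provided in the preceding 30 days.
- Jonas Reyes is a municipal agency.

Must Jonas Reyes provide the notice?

(a) ≥ 16 at site — not met.
(b) not (past probation) — satisfied.
(1) = F AND T = false.
(A) hours reduced — satisfied.
(B) no recent notice — holds.
(i) = T AND T = true.
(ii) not (public agency) — fails.
So (a) is satisfied (T OR F).
(i) < 14 days' notice — not met.
(A) hourly-paid — met.
(B) schedule shift > 4h — satisfied.
So (ii) is satisfied (T AND T).
So (b) is satisfied (F OR T).
(c) not employee-requested — satisfied.
(2) = T AND T AND T = true.
Overall: F OR T → true.

Yes — required.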